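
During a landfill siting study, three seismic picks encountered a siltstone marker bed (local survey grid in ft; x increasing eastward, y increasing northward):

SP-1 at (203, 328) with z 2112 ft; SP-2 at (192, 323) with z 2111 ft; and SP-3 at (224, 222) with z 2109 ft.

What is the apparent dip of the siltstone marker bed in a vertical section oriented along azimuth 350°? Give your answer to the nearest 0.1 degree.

Two edge vectors: SP-1→SP-2 = (-11, -5, -1), SP-1→SP-3 = (21, -106, -3).
Normal n = (SP-1→SP-2) × (SP-1→SP-3) = (-91, -54, 1271).
So ∂z/∂x = −n_x/n_z = 0.07160 and ∂z/∂y = −n_y/n_z = 0.04249.
Unit vector along 350° is (sin 350°, cos 350°) = (-0.1736, 0.9848).
Slope in that direction = a·(-0.1736) + b·(0.9848) = 0.02941.
Apparent dip = arctan|0.02941| = 1.7° (true dip is 4.8°, so apparent ≤ true as expected).

1.7°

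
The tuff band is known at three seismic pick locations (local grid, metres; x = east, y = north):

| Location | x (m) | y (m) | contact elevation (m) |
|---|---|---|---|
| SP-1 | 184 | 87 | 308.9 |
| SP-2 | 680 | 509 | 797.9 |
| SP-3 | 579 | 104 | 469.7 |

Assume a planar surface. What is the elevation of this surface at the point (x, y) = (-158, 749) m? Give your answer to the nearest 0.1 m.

Let the plane be z = a·x + b·y + c.
SP-2−SP-1: 496a + 422b = 489;  SP-3−SP-1: 395a + 17b = 160.8.
Solving gives a = 0.37625, b = 0.71654.
Then c = 308.9 − a·184 − b·87 = 177.33.
At (-158, 749): z = −59.4 + 536.7 + 177.33 = 654.6 m.

654.6 m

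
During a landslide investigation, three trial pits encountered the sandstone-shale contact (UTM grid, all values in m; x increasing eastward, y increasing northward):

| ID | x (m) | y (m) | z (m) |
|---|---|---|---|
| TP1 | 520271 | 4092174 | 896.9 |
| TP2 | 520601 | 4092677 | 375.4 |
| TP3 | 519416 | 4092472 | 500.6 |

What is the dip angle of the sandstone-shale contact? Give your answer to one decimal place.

Two edge vectors: TP1→TP2 = (330, 503, -521.5), TP1→TP3 = (-855, 298, -396.3).
Normal n = (TP1→TP2) × (TP1→TP3) = (-43931.9, 576661.5, 528405).
So ∂z/∂x = −n_x/n_z = 0.08314 and ∂z/∂y = −n_y/n_z = −1.09132.
Gradient magnitude |∇z| = √(a² + b²) = √(0.00691 + 1.19099) = 1.09449.
True dip = arctan(1.09449) = 47.6°, dipping toward N (azimuth ≈ 356°).

47.6°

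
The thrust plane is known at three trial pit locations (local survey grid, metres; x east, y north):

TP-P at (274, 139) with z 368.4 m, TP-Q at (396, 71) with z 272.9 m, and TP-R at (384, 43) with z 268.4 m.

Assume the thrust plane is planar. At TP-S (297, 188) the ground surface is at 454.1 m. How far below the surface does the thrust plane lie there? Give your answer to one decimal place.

Two edge vectors: TP-P→TP-Q = (122, -68, -95.5), TP-P→TP-R = (110, -96, -100).
Normal n = (TP-P→TP-Q) × (TP-P→TP-R) = (-2368, 1695, -4232).
So ∂z/∂x = −n_x/n_z = −0.55955 and ∂z/∂y = −n_y/n_z = 0.40052.
Intercept c from TP-P: 368.4 + 153.32 − 55.67 = 466.04.
At (297, 188): z_contact = −166.19 + 75.30 + 466.04 = 375.16 m.
Depth below ground = 454.1 − 375.16 = 78.9 m.

78.9 m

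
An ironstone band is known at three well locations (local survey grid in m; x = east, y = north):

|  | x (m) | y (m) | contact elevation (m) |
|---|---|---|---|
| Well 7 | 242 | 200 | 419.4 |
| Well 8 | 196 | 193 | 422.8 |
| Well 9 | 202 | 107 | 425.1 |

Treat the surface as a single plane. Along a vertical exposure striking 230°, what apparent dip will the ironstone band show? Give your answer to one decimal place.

Let the plane be z = a·x + b·y + c.
Well 8−Well 7: −46a − 7b = 3.4;  Well 9−Well 7: −40a − 93b = 5.7.
Solving gives a = −0.06911, b = −0.03157.
Unit vector along 230° is (sin 230°, cos 230°) = (-0.7660, -0.6428).
Slope in that direction = a·(-0.7660) + b·(-0.6428) = 0.07323.
Apparent dip = arctan|0.07323| = 4.2° (true dip is 4.3°, so apparent ≤ true as expected).

4.2°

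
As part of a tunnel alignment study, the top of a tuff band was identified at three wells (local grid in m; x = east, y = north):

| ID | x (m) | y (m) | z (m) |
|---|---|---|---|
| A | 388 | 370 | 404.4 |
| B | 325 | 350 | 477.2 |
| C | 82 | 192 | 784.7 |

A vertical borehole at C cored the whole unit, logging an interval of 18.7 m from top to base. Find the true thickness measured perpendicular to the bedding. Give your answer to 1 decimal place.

12.6 m

Let the plane be z = a·x + b·y + c.
B−A: −63a − 20b = 72.8;  C−A: −306a − 178b = 380.3.
Solving gives a = −1.05073, b = −0.33021.
|∇z| = √(a²+b²) = 1.10139, so dip δ = arctan(1.10139) = 47.76°.
True thickness = vertical thickness × cos δ = 18.7 × cos 47.76° = 12.6 m.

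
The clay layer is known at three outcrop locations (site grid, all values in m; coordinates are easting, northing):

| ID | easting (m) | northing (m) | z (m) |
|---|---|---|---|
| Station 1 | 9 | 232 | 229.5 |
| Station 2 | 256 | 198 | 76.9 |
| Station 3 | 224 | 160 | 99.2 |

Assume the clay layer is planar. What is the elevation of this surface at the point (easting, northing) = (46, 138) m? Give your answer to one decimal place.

Let the plane be z = a·easting + b·northing + c.
Station 2−Station 1: 247a − 34b = −152.6;  Station 3−Station 1: 215a − 72b = −130.3.
Solving gives a = −0.62603, b = −0.05966.
Then c = 229.5 − a·9 − b·232 = 248.98.
At (46, 138): z = −28.8 − 8.2 + 248.98 = 211.9 m.

211.9 m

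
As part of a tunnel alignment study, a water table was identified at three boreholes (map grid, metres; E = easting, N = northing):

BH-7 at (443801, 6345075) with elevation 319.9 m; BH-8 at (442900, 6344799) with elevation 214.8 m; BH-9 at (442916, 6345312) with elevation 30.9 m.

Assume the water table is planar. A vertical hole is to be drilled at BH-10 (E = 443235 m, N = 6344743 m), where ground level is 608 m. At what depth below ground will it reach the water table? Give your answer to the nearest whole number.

Let the plane be z = a·E + b·N + c.
BH-8−BH-7: −901a − 276b = −105.1;  BH-9−BH-7: −885a + 237b = −289.
Solving gives a = 0.22864436, b = −0.36561074.
Then c = 319.9 − a·443801 − b·6345075 = 2218674.87.
At (443235, 6344743): z_contact = 101343.2 − 2319706.2 + 2218674.87 = 311.9 m.
Depth below ground = 608 − 311.9 = 296 m.

296 m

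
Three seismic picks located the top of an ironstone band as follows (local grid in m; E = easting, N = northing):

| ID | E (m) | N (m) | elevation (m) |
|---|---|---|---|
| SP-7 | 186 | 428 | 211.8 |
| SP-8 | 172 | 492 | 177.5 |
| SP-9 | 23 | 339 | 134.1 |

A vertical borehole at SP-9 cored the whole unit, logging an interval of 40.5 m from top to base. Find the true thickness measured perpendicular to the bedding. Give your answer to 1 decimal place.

Two edge vectors: SP-7→SP-8 = (-14, 64, -34.3), SP-7→SP-9 = (-163, -89, -77.7).
Normal n = (SP-7→SP-8) × (SP-7→SP-9) = (-8025.5, 4503.1, 11678).
So ∂z/∂E = −n_x/n_z = 0.68723 and ∂z/∂N = −n_y/n_z = −0.38561.
|∇z| = √(a²+b²) = 0.78802, so dip δ = arctan(0.78802) = 38.24°.
True thickness = vertical thickness × cos δ = 40.5 × cos 38.24° = 31.8 m.

31.8 m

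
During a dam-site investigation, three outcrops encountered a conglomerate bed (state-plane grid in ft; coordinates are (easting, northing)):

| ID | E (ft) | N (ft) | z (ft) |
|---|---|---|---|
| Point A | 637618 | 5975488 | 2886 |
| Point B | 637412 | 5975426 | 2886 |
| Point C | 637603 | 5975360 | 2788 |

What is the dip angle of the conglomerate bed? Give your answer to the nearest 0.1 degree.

39.7°

Two edge vectors: Point A→Point B = (-206, -62, 0), Point A→Point C = (-15, -128, -98).
Normal n = (Point A→Point B) × (Point A→Point C) = (6076, -20188, 25438).
So ∂z/∂E = −n_x/n_z = −0.23886 and ∂z/∂N = −n_y/n_z = 0.79362.
Gradient magnitude |∇z| = √(a² + b²) = √(0.05705 + 0.62983) = 0.82878.
True dip = arctan(0.82878) = 39.7°, dipping toward SSE (azimuth ≈ 163°).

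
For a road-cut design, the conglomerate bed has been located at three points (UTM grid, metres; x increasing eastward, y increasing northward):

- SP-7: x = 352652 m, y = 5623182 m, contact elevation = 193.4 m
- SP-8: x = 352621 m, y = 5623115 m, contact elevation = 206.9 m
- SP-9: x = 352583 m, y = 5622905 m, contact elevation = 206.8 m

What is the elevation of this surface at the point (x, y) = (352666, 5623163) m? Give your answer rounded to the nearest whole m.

Two edge vectors: SP-7→SP-8 = (-31, -67, 13.5), SP-7→SP-9 = (-69, -277, 13.4).
Normal n = (SP-7→SP-8) × (SP-7→SP-9) = (2841.7, -516.1, 3964).
So ∂z/∂x = −n_x/n_z = −0.71687689 and ∂z/∂y = −n_y/n_z = 0.13019677.
Intercept c from SP-7: 193.4 + 252808.07 − 732120.14 = −479118.67.
At (352666, 5623163): z = −252818.1 + 732117.7 − 479118.67 = 180.9 m.

181 m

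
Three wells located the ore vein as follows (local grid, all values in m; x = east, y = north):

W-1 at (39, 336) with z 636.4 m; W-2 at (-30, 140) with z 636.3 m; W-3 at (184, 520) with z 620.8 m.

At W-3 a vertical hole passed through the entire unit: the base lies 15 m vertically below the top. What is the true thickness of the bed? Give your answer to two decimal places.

14.69 m

Two edge vectors: W-1→W-2 = (-69, -196, -0.1), W-1→W-3 = (145, 184, -15.6).
Normal n = (W-1→W-2) × (W-1→W-3) = (3076, -1090.9, 15724).
So ∂z/∂x = −n_x/n_z = −0.19562 and ∂z/∂y = −n_y/n_z = 0.06938.
|∇z| = √(a²+b²) = 0.20756, so dip δ = arctan(0.20756) = 11.73°.
True thickness = vertical thickness × cos δ = 15 × cos 11.73° = 14.69 m.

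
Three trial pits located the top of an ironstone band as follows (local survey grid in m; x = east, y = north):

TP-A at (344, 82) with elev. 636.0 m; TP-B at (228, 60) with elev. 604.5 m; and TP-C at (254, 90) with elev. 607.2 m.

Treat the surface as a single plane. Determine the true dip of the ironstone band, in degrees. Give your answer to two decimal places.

19.33°

Two edge vectors: TP-A→TP-B = (-116, -22, -31.5), TP-A→TP-C = (-90, 8, -28.8).
Normal n = (TP-A→TP-B) × (TP-A→TP-C) = (885.6, -505.8, -2908).
So ∂z/∂x = −n_x/n_z = 0.30454 and ∂z/∂y = −n_y/n_z = −0.17393.
Gradient magnitude |∇z| = √(a² + b²) = √(0.09274 + 0.03025) = 0.35071.
True dip = arctan(0.35071) = 19.33°, dipping toward WNW (azimuth ≈ 300°).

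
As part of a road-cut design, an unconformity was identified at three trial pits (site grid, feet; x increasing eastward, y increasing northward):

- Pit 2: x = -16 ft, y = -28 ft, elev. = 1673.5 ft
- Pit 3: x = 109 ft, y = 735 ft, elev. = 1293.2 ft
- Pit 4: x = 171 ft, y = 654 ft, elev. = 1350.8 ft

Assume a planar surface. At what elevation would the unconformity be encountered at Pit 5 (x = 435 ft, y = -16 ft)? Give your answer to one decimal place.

Two edge vectors: Pit 2→Pit 3 = (125, 763, -380.3), Pit 2→Pit 4 = (187, 682, -322.7).
Normal n = (Pit 2→Pit 3) × (Pit 2→Pit 4) = (13144.5, -30778.6, -57431).
So ∂z/∂x = −n_x/n_z = 0.22887 and ∂z/∂y = −n_y/n_z = −0.53592.
Intercept c from Pit 2: 1673.5 + 3.66 − 15.01 = 1662.16.
At (435, -16): z = 99.6 + 8.6 + 1662.16 = 1770.3 ft.

1770.3 ft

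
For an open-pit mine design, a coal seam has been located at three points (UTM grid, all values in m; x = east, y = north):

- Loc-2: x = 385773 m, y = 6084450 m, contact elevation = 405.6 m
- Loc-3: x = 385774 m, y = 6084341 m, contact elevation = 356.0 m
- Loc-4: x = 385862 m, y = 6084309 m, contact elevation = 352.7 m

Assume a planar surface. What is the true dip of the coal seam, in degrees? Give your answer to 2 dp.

25.36°

Two edge vectors: Loc-2→Loc-3 = (1, -109, -49.6), Loc-2→Loc-4 = (89, -141, -52.9).
Normal n = (Loc-2→Loc-3) × (Loc-2→Loc-4) = (-1227.5, -4361.5, 9560).
So ∂z/∂x = −n_x/n_z = 0.12840 and ∂z/∂y = −n_y/n_z = 0.45622.
Gradient magnitude |∇z| = √(a² + b²) = √(0.01649 + 0.20814) = 0.47395.
True dip = arctan(0.47395) = 25.36°, dipping toward SSW (azimuth ≈ 196°).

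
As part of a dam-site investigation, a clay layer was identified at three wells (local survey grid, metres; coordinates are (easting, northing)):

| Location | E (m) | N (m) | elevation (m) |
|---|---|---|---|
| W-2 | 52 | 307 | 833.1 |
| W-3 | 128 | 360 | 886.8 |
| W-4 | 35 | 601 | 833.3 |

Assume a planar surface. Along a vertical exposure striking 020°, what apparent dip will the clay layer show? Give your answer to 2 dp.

15.09°

Let the plane be z = a·E + b·N + c.
W-3−W-2: 76a + 53b = 53.7;  W-4−W-2: −17a + 294b = 0.2.
Solving gives a = 0.67874, b = 0.03993.
Unit vector along 020° is (sin 20°, cos 20°) = (0.3420, 0.9397).
Slope in that direction = a·(0.3420) + b·(0.9397) = 0.26966.
Apparent dip = arctan|0.26966| = 15.09° (true dip is 34.2°, so apparent ≤ true as expected).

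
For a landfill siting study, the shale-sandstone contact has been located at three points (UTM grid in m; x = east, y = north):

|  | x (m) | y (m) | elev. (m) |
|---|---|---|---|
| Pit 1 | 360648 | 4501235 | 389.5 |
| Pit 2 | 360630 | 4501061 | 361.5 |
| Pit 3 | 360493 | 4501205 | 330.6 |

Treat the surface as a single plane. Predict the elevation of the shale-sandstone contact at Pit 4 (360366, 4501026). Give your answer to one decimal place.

263.2 m

Two edge vectors: Pit 1→Pit 2 = (-18, -174, -28), Pit 1→Pit 3 = (-155, -30, -58.9).
Normal n = (Pit 1→Pit 2) × (Pit 1→Pit 3) = (9408.6, 3279.8, -26430).
So ∂z/∂x = −n_x/n_z = 0.355981839 and ∂z/∂y = −n_y/n_z = 0.124093833.
Intercept c from Pit 1: 389.5 − 128384.14 − 558575.50 = −686570.14.
At (360366, 4501026): z = 128283.8 + 558549.6 − 686570.14 = 263.2 m.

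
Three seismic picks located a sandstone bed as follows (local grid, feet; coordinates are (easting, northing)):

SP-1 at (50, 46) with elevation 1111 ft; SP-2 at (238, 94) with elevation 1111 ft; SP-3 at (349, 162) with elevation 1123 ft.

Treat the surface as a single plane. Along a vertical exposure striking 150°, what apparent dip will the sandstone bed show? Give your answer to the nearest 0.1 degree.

Let the plane be z = a·E + b·N + c.
SP-2−SP-1: 188a + 48b = 0;  SP-3−SP-1: 299a + 116b = 12.
Solving gives a = −0.07725, b = 0.30258.
Unit vector along 150° is (sin 150°, cos 150°) = (0.5000, -0.8660).
Slope in that direction = a·(0.5000) + b·(-0.8660) = −0.30066.
Apparent dip = arctan|0.30066| = 16.7° (true dip is 17.3°, so apparent ≤ true as expected).

16.7°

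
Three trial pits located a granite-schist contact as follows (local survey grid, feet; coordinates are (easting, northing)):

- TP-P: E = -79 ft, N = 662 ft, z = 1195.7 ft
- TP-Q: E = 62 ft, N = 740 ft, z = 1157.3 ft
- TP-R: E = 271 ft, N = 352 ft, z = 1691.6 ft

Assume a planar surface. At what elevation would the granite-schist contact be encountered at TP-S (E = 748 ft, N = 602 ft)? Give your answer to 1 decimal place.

1578.0 ft

Two edge vectors: TP-P→TP-Q = (141, 78, -38.4), TP-P→TP-R = (350, -310, 495.9).
Normal n = (TP-P→TP-Q) × (TP-P→TP-R) = (26776.2, -83361.9, -71010).
So ∂z/∂E = −n_x/n_z = 0.37708 and ∂z/∂N = −n_y/n_z = −1.17395.
Intercept c from TP-P: 1195.7 + 29.79 + 777.15 = 2002.64.
At (748, 602): z = 282.1 − 706.7 + 2002.64 = 1578.0 ft.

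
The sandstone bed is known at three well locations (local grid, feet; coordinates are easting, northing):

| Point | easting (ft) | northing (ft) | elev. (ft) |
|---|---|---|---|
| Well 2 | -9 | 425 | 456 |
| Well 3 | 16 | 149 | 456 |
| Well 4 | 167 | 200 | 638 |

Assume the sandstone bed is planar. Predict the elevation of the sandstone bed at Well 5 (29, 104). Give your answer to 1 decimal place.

Let the plane be z = a·easting + b·northing + c.
Well 3−Well 2: 25a − 276b = 0;  Well 4−Well 2: 176a − 225b = 182.
Solving gives a = 1.16952, b = 0.10593.
Then c = 456 − a·-9 − b·425 = 421.50.
At (29, 104): z = 33.9 + 11.0 + 421.50 = 466.4 ft.

466.4 ft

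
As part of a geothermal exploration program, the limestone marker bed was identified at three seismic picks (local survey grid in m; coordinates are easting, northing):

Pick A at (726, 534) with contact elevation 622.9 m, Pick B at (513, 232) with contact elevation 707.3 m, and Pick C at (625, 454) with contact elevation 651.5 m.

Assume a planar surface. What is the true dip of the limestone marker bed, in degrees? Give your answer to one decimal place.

12.9°

Let the plane be z = a·easting + b·northing + c.
Pick B−Pick A: −213a − 302b = 84.4;  Pick C−Pick A: −101a − 80b = 28.6.
Solving gives a = −0.14004, b = −0.18070.
Gradient magnitude |∇z| = √(a² + b²) = √(0.01961 + 0.03265) = 0.22861.
True dip = arctan(0.22861) = 12.9°, dipping toward NE (azimuth ≈ 038°).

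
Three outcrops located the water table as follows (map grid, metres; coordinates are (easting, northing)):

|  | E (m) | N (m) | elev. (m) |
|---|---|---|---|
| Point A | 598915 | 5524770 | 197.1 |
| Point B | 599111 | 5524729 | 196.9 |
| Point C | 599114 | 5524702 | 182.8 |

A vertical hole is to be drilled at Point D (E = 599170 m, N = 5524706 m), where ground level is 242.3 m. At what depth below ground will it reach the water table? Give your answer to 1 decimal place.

Let the plane be z = a·E + b·N + c.
Point B−Point A: 196a − 41b = −0.2;  Point C−Point A: 199a − 68b = −14.3.
Solving gives a = 0.110795125, b = 0.534532792.
Then c = 197.1 − a·598915 − b·5524770 = −3019330.49.
At (599170, 5524706): z_contact = 66385.11 + 2953136.52 − 3019330.49 = 191.14 m.
Depth below ground = 242.3 − 191.14 = 51.2 m.

51.2 m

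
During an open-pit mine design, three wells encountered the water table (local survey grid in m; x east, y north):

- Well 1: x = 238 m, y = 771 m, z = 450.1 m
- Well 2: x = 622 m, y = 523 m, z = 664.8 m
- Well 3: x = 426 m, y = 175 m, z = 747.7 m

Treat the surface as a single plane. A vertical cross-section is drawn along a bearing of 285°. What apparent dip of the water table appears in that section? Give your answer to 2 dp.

Let the plane be z = a·x + b·y + c.
Well 2−Well 1: 384a − 248b = 214.7;  Well 3−Well 1: 188a − 596b = 297.6.
Solving gives a = 0.29717, b = −0.40559.
Unit vector along 285° is (sin 285°, cos 285°) = (-0.9659, 0.2588).
Slope in that direction = a·(-0.9659) + b·(0.2588) = −0.39202.
Apparent dip = arctan|0.39202| = 21.41° (true dip is 26.7°, so apparent ≤ true as expected).

21.41°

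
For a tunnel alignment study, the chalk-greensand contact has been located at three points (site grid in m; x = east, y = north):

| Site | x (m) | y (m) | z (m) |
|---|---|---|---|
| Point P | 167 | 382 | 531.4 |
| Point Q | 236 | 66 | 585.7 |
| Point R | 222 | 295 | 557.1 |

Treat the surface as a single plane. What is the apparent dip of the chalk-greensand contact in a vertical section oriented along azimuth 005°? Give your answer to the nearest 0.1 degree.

4.6°

Two edge vectors: Point P→Point Q = (69, -316, 54.3), Point P→Point R = (55, -87, 25.7).
Normal n = (Point P→Point Q) × (Point P→Point R) = (-3397.1, 1213.2, 11377).
So ∂z/∂x = −n_x/n_z = 0.29859 and ∂z/∂y = −n_y/n_z = −0.10664.
Unit vector along 005° is (sin 5°, cos 5°) = (0.0872, 0.9962).
Slope in that direction = a·(0.0872) + b·(0.9962) = −0.08021.
Apparent dip = arctan|0.08021| = 4.6° (true dip is 17.6°, so apparent ≤ true as expected).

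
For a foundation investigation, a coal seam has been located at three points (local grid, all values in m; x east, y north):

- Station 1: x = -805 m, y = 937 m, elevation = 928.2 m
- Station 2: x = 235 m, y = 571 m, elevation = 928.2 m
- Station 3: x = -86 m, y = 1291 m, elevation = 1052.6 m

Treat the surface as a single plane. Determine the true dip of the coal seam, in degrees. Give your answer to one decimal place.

12.3°

Two edge vectors: Station 1→Station 2 = (1040, -366, 0), Station 1→Station 3 = (719, 354, 124.4).
Normal n = (Station 1→Station 2) × (Station 1→Station 3) = (-45530.4, -129376, 631314).
So ∂z/∂x = −n_x/n_z = 0.07212 and ∂z/∂y = −n_y/n_z = 0.20493.
Gradient magnitude |∇z| = √(a² + b²) = √(0.00520 + 0.04200) = 0.21725.
True dip = arctan(0.21725) = 12.3°, dipping toward SSW (azimuth ≈ 199°).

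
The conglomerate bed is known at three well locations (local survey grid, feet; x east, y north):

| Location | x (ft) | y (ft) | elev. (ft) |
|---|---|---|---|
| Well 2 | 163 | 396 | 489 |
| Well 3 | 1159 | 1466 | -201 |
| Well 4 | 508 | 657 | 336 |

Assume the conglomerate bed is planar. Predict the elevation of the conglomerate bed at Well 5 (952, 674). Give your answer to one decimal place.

389.3 ft

Let the plane be z = a·x + b·y + c.
Well 3−Well 2: 996a + 1070b = −690;  Well 4−Well 2: 345a + 261b = −153.
Solving gives a = 0.150008, b = −0.784494.
Then c = 489 − a·163 − b·396 = 775.21.
At (952, 674): z = 142.8 − 528.7 + 775.21 = 389.3 ft.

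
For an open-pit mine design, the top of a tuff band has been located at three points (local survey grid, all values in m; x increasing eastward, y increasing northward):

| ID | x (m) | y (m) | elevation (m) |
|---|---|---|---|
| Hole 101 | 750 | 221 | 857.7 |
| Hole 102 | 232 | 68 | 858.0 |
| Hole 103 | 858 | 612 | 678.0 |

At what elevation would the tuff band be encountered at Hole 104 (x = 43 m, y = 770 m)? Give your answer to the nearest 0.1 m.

479.0 m

Two edge vectors: Hole 101→Hole 102 = (-518, -153, 0.3), Hole 101→Hole 103 = (108, 391, -179.7).
Normal n = (Hole 101→Hole 102) × (Hole 101→Hole 103) = (27376.8, -93052.2, -186014).
So ∂z/∂x = −n_x/n_z = 0.14718 and ∂z/∂y = −n_y/n_z = −0.50024.
Intercept c from Hole 101: 857.7 − 110.38 + 110.55 = 857.87.
At (43, 770): z = 6.3 − 385.2 + 857.87 = 479.0 m.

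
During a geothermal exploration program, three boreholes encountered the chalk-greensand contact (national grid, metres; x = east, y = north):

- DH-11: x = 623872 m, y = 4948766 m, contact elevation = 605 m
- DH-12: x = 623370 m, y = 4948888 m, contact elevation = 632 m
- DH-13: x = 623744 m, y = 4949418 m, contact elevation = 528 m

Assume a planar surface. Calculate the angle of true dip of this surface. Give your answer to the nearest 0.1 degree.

Let the plane be z = a·x + b·y + c.
DH-12−DH-11: −502a + 122b = 27;  DH-13−DH-11: −128a + 652b = −77.
Solving gives a = −0.08662, b = −0.13510.
Gradient magnitude |∇z| = √(a² + b²) = √(0.00750 + 0.01825) = 0.16049.
True dip = arctan(0.16049) = 9.1°, dipping toward NNE (azimuth ≈ 033°).

9.1°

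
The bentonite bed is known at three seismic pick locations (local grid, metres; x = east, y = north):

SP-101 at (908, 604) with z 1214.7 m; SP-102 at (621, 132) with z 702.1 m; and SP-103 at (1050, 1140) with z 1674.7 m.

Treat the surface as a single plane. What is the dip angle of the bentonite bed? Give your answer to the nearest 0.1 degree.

43.6°

Let the plane be z = a·x + b·y + c.
SP-102−SP-101: −287a − 472b = −512.6;  SP-103−SP-101: 142a + 536b = 460.
Solving gives a = 0.66392, b = 0.68232.
Gradient magnitude |∇z| = √(a² + b²) = √(0.44079 + 0.46556) = 0.95202.
True dip = arctan(0.95202) = 43.6°, dipping toward SW (azimuth ≈ 224°).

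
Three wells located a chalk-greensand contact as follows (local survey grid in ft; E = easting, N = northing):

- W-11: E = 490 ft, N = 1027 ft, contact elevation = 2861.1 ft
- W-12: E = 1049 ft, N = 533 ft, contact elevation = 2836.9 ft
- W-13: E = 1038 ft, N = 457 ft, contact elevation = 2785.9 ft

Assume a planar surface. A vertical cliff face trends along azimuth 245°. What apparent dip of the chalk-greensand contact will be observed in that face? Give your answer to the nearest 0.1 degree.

34.8°

Let the plane be z = a·E + b·N + c.
W-12−W-11: 559a − 494b = −24.2;  W-13−W-11: 548a − 570b = −75.2.
Solving gives a = 0.48739, b = 0.60051.
Unit vector along 245° is (sin 245°, cos 245°) = (-0.9063, -0.4226).
Slope in that direction = a·(-0.9063) + b·(-0.4226) = −0.69551.
Apparent dip = arctan|0.69551| = 34.8° (true dip is 37.7°, so apparent ≤ true as expected).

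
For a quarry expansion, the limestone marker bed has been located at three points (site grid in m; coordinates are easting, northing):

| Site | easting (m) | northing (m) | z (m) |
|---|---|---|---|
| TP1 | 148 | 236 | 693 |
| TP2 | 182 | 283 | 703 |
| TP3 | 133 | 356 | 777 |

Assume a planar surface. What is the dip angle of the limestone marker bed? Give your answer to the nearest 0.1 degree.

40.4°

Let the plane be z = a·easting + b·northing + c.
TP2−TP1: 34a + 47b = 10;  TP3−TP1: −15a + 120b = 84.
Solving gives a = −0.57429, b = 0.62821.
Gradient magnitude |∇z| = √(a² + b²) = √(0.32981 + 0.39465) = 0.85116.
True dip = arctan(0.85116) = 40.4°, dipping toward SE (azimuth ≈ 138°).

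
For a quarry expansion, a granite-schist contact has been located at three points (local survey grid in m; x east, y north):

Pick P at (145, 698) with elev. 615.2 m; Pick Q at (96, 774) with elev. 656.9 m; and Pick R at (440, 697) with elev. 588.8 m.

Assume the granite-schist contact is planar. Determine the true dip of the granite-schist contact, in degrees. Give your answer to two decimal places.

Let the plane be z = a·x + b·y + c.
Pick Q−Pick P: −49a + 76b = 41.7;  Pick R−Pick P: 295a − 1b = −26.4.
Solving gives a = −0.08782, b = 0.49206.
Gradient magnitude |∇z| = √(a² + b²) = √(0.00771 + 0.24212) = 0.49984.
True dip = arctan(0.49984) = 26.56°, dipping toward S (azimuth ≈ 170°).

26.56°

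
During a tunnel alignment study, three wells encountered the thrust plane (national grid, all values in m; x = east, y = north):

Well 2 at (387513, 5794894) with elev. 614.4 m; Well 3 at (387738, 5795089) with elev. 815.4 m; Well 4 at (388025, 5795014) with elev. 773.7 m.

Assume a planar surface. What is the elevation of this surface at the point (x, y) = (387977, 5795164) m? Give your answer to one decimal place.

Let the plane be z = a·x + b·y + c.
Well 3−Well 2: 225a + 195b = 201;  Well 4−Well 2: 512a + 120b = 159.3.
Solving gives a = 0.095325371, b = 0.920778418.
Then c = 614.4 − a·387513 − b·5794894 = −5372138.75.
At (387977, 5795164): z = 36984.1 + 5336061.9 − 5372138.75 = 907.2 m.

907.2 m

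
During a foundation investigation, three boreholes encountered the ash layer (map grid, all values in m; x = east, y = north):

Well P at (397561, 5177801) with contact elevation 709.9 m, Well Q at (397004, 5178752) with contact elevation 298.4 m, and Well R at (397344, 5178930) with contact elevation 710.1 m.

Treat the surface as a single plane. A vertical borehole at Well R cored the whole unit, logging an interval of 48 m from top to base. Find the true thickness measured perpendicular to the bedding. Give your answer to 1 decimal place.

32.0 m

Two edge vectors: Well P→Well Q = (-557, 951, -411.5), Well P→Well R = (-217, 1129, 0.2).
Normal n = (Well P→Well Q) × (Well P→Well R) = (464773.7, 89406.9, -422486).
So ∂z/∂x = −n_x/n_z = 1.10009 and ∂z/∂y = −n_y/n_z = 0.21162.
|∇z| = √(a²+b²) = 1.12026, so dip δ = arctan(1.12026) = 48.25°.
True thickness = vertical thickness × cos δ = 48 × cos 48.25° = 32.0 m.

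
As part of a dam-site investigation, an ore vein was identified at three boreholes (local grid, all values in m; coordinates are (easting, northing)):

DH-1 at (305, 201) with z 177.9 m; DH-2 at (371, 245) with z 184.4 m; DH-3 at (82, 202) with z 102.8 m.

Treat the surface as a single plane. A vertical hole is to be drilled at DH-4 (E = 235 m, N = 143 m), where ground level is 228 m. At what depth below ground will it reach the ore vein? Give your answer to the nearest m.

Two edge vectors: DH-1→DH-2 = (66, 44, 6.5), DH-1→DH-3 = (-223, 1, -75.1).
Normal n = (DH-1→DH-2) × (DH-1→DH-3) = (-3310.9, 3507.1, 9878).
So ∂z/∂E = −n_x/n_z = 0.33518 and ∂z/∂N = −n_y/n_z = −0.35504.
Intercept c from DH-1: 177.9 − 102.23 + 71.36 = 147.03.
At (235, 143): z_contact = 78.8 − 50.8 + 147.03 = 175.0 m.
Depth below ground = 228 − 175.0 = 53 m.

53 m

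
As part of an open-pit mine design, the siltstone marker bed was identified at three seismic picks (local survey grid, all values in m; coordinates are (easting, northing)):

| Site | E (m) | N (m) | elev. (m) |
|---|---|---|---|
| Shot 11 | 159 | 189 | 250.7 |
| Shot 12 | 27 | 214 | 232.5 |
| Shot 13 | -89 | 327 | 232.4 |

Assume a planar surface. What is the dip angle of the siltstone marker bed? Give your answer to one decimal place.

13.7°

Let the plane be z = a·E + b·N + c.
Shot 12−Shot 11: −132a + 25b = −18.2;  Shot 13−Shot 11: −248a + 138b = −18.3.
Solving gives a = 0.17095, b = 0.17460.
Gradient magnitude |∇z| = √(a² + b²) = √(0.02922 + 0.03049) = 0.24435.
True dip = arctan(0.24435) = 13.7°, dipping toward SW (azimuth ≈ 224°).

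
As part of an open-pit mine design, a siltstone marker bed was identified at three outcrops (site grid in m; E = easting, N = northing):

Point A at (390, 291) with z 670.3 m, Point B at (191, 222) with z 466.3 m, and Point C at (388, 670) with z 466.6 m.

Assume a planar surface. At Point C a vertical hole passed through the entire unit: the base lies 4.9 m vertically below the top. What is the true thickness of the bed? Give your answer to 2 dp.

Let the plane be z = a·E + b·N + c.
Point B−Point A: −199a − 69b = −204;  Point C−Point A: −2a + 379b = −203.7.
Solving gives a = 1.20927, b = −0.53109.
|∇z| = √(a²+b²) = 1.32075, so dip δ = arctan(1.32075) = 52.87°.
True thickness = vertical thickness × cos δ = 4.9 × cos 52.87° = 2.96 m.

2.96 m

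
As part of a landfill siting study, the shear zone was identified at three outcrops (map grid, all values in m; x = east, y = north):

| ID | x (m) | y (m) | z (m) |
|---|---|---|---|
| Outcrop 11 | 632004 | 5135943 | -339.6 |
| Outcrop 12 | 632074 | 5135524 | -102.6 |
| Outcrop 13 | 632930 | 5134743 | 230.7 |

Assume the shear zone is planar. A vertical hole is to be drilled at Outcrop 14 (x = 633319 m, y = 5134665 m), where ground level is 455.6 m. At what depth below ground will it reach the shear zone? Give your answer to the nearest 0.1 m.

237.0 m

Let the plane be z = a·x + b·y + c.
Outcrop 12−Outcrop 11: 70a − 419b = 237;  Outcrop 13−Outcrop 11: 926a − 1200b = 570.3.
Solving gives a = −0.149490779, b = −0.590607051.
Then c = -339.6 − a·632004 − b·5135943 = 3127463.32.
At (633319, 5134665): z_contact = −94675.35 − 3032569.36 + 3127463.32 = 218.62 m.
Depth below ground = 455.6 − 218.62 = 237.0 m.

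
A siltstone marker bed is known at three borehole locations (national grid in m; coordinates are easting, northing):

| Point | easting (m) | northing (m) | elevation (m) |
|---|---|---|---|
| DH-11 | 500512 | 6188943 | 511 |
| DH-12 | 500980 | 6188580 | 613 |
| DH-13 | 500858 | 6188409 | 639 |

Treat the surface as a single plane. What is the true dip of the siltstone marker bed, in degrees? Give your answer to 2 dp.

Let the plane be z = a·easting + b·northing + c.
DH-12−DH-11: 468a − 363b = 102;  DH-13−DH-11: 346a − 534b = 128.
Solving gives a = 0.06439, b = −0.19798.
Gradient magnitude |∇z| = √(a² + b²) = √(0.00415 + 0.03920) = 0.20819.
True dip = arctan(0.20819) = 11.76°, dipping toward NNW (azimuth ≈ 342°).

11.76°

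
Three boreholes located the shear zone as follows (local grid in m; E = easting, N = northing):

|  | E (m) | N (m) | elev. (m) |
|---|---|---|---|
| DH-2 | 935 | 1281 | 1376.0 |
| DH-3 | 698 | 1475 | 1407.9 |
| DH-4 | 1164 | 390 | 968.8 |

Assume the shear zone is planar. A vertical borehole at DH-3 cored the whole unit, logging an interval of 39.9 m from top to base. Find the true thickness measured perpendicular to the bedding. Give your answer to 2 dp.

33.99 m

Two edge vectors: DH-2→DH-3 = (-237, 194, 31.9), DH-2→DH-4 = (229, -891, -407.2).
Normal n = (DH-2→DH-3) × (DH-2→DH-4) = (-50573.9, -89201.3, 166741).
So ∂z/∂E = −n_x/n_z = 0.30331 and ∂z/∂N = −n_y/n_z = 0.53497.
|∇z| = √(a²+b²) = 0.61497, so dip δ = arctan(0.61497) = 31.59°.
True thickness = vertical thickness × cos δ = 39.9 × cos 31.59° = 33.99 m.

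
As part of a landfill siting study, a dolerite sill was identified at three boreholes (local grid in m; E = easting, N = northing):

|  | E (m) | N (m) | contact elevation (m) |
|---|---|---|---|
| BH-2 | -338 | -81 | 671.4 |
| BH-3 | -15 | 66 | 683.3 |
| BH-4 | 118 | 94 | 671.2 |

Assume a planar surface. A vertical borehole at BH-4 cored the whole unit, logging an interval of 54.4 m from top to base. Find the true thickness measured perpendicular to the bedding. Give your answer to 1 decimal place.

47.5 m

Let the plane be z = a·E + b·N + c.
BH-3−BH-2: 323a + 147b = 11.9;  BH-4−BH-2: 456a + 175b = −0.2.
Solving gives a = −0.20100, b = 0.52260.
|∇z| = √(a²+b²) = 0.55992, so dip δ = arctan(0.55992) = 29.25°.
True thickness = vertical thickness × cos δ = 54.4 × cos 29.25° = 47.5 m.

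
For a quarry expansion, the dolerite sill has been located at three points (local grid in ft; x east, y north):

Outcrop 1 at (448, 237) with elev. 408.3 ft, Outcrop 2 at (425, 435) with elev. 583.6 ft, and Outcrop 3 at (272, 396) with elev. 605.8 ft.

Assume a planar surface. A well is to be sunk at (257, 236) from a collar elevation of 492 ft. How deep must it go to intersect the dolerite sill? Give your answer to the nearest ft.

Two edge vectors: Outcrop 1→Outcrop 2 = (-23, 198, 175.3), Outcrop 1→Outcrop 3 = (-176, 159, 197.5).
Normal n = (Outcrop 1→Outcrop 2) × (Outcrop 1→Outcrop 3) = (11232.3, -26310.3, 31191).
So ∂z/∂x = −n_x/n_z = −0.36011 and ∂z/∂y = −n_y/n_z = 0.84352.
Intercept c from Outcrop 1: 408.3 + 161.33 − 199.91 = 369.72.
At (257, 236): z_contact = −92.5 + 199.1 + 369.72 = 476.2 ft.
Depth below ground = 492 − 476.2 = 16 ft.

16 ft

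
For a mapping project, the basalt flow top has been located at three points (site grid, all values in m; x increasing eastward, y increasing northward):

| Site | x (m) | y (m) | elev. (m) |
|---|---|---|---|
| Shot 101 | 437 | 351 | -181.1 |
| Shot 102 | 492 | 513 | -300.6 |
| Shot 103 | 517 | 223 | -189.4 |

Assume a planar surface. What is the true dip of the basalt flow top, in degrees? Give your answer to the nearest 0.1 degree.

43.5°

Two edge vectors: Shot 101→Shot 102 = (55, 162, -119.5), Shot 101→Shot 103 = (80, -128, -8.3).
Normal n = (Shot 101→Shot 102) × (Shot 101→Shot 103) = (-16640.6, -9103.5, -20000).
So ∂z/∂x = −n_x/n_z = −0.83203 and ∂z/∂y = −n_y/n_z = −0.45518.
Gradient magnitude |∇z| = √(a² + b²) = √(0.69227 + 0.20718) = 0.94840.
True dip = arctan(0.94840) = 43.5°, dipping toward ENE (azimuth ≈ 061°).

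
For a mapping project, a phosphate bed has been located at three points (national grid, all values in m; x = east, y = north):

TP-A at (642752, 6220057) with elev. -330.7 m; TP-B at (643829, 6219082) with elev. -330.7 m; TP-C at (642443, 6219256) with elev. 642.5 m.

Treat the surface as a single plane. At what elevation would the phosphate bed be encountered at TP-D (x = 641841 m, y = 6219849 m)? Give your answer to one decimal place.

599.3 m

Let the plane be z = a·x + b·y + c.
TP-B−TP-A: 1077a − 975b = 0;  TP-C−TP-A: −309a − 801b = 973.2.
Solving gives a = −0.815214029, b = −0.900497959.
Then c = -330.7 − a·642752 − b·6220057 = 6124798.38.
At (641841, 6219849): z = −523237.8 − 5600961.3 + 6124798.38 = 599.3 m.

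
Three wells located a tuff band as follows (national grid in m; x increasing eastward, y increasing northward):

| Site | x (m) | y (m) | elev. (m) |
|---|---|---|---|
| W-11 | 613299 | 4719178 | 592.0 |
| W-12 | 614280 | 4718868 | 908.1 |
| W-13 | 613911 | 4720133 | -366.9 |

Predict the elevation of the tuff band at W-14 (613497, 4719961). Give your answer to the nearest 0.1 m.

Two edge vectors: W-11→W-12 = (981, -310, 316.1), W-11→W-13 = (612, 955, -958.9).
Normal n = (W-11→W-12) × (W-11→W-13) = (-4616.5, 1134134.1, 1126575).
So ∂z/∂x = −n_x/n_z = 0.004097819 and ∂z/∂y = −n_y/n_z = −1.006709806.
Intercept c from W-11: 592 − 2513.19 + 4750842.77 = 4748921.58.
At (613497, 4719961): z = 2514.0 − 4751631.0 + 4748921.58 = -195.4 m.

-195.4 m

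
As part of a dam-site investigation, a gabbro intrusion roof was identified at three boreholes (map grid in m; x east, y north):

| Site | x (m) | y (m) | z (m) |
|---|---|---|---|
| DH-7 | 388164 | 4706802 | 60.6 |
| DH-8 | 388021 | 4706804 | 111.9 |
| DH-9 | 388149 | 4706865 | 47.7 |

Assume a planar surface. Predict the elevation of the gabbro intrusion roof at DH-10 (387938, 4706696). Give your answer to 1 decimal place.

173.5 m

Let the plane be z = a·x + b·y + c.
DH-8−DH-7: −143a + 2b = 51.3;  DH-9−DH-7: −15a + 63b = −12.9.
Solving gives a = −0.362813231, b = −0.291146007.
Then c = 60.6 − a·388164 − b·4706802 = 1511258.24.
At (387938, 4706696): z = −140749.0 − 1370335.7 + 1511258.24 = 173.5 m.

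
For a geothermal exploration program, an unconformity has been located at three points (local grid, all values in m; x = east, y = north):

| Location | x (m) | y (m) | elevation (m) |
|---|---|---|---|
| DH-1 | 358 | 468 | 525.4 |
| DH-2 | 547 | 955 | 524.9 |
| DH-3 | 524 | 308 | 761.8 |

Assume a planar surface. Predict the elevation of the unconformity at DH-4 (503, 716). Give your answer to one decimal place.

575.6 m

Let the plane be z = a·x + b·y + c.
DH-2−DH-1: 189a + 487b = −0.5;  DH-3−DH-1: 166a − 160b = 236.4.
Solving gives a = 1.03569, b = −0.40297.
Then c = 525.4 − a·358 − b·468 = 343.21.
At (503, 716): z = 521.0 − 288.5 + 343.21 = 575.6 m.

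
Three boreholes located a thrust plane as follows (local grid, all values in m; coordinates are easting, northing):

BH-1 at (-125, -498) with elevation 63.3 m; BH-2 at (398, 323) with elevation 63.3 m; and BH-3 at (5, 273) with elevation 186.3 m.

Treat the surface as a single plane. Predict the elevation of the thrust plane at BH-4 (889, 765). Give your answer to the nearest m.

Two edge vectors: BH-1→BH-2 = (523, 821, 0), BH-1→BH-3 = (130, 771, 123).
Normal n = (BH-1→BH-2) × (BH-1→BH-3) = (100983, -64329, 296503).
So ∂z/∂easting = −n_x/n_z = −0.34058 and ∂z/∂northing = −n_y/n_z = 0.21696.
Intercept c from BH-1: 63.3 − 42.57 + 108.05 = 128.77.
At (889, 765): z = −302.8 + 166.0 + 128.77 = -8.0 m.

-8 m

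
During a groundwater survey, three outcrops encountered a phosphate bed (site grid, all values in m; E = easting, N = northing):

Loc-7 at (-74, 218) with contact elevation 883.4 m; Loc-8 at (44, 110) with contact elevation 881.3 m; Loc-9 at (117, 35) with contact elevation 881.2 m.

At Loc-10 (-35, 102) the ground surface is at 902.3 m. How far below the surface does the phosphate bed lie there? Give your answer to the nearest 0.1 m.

Let the plane be z = a·E + b·N + c.
Loc-8−Loc-7: 118a − 108b = −2.1;  Loc-9−Loc-7: 191a − 183b = −2.2.
Solving gives a = −0.15186, b = −0.14648.
Then c = 883.4 − a·-74 − b·218 = 904.09.
At (-35, 102): z_contact = 5.32 − 14.94 + 904.09 = 894.47 m.
Depth below ground = 902.3 − 894.47 = 7.8 m.

7.8 m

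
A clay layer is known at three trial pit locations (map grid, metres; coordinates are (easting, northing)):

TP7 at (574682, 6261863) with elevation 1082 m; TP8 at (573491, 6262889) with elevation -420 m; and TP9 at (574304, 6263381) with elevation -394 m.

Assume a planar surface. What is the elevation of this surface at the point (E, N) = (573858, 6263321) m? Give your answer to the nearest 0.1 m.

-584.2 m

Let the plane be z = a·E + b·N + c.
TP8−TP7: −1191a + 1026b = −1502;  TP9−TP7: −378a + 1518b = −1476.
Solving gives a = 0.539155418, b = −0.838075924.
Then c = 1082 − a·574682 − b·6261863 = 4939155.70.
At (573858, 6263321): z = 309398.6 − 5249138.5 + 4939155.70 = -584.2 m.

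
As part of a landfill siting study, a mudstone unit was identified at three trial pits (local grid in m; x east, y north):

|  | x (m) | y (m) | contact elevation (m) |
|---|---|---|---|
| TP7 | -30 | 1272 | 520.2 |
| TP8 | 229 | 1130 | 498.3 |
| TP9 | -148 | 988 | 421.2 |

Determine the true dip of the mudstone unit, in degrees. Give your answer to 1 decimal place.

18.0°

Let the plane be z = a·x + b·y + c.
TP8−TP7: 259a − 142b = −21.9;  TP9−TP7: −118a − 284b = −99.
Solving gives a = 0.08679, b = 0.31253.
Gradient magnitude |∇z| = √(a² + b²) = √(0.00753 + 0.09767) = 0.32436.
True dip = arctan(0.32436) = 18.0°, dipping toward SSW (azimuth ≈ 196°).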